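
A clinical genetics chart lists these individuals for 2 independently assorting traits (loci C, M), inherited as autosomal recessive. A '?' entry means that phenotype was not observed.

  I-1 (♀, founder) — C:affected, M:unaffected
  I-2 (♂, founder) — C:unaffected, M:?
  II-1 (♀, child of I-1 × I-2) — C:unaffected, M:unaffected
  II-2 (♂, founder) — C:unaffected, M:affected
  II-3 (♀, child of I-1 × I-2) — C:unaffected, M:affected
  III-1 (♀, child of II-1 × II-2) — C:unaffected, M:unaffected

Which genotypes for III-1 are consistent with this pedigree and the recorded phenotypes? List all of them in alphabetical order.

C/I-1 aff ·: cc
C/I-2 un ·: CC|Cc
C/II-1 un I-1×I-2: Cc
C/II-2 un ·: CC|Cc
C/II-3 un I-1×I-2: Cc
C/III-1 un II-1×II-2: CC|Cc
⇒ C over [I-1,I-2,II-1,II-2,II-3,III-1]: 8 consistent
M/I-1 un ·: Mm
M/I-2 ? ·: Mm|mm
M/II-1 un I-1×I-2: MM|Mm
M/II-2 aff ·: mm
M/II-3 aff I-1×I-2: mm
M/III-1 un II-1×II-2: Mm
⇒ M over [I-1,I-2,II-1,II-2,II-3,III-1]: 3 consistent

III-1 ∈ {CC Mm, Cc Mm}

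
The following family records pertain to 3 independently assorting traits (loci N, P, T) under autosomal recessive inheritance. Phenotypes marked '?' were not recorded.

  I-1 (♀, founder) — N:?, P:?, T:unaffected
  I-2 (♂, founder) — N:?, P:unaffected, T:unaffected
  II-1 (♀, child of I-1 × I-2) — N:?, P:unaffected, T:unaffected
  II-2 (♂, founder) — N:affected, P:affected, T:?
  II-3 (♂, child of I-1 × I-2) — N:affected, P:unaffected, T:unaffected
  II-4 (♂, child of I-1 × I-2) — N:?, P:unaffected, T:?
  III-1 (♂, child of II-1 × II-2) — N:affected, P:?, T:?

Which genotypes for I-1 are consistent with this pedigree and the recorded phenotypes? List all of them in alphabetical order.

N/I-1 ? ·: Nn|nn
N/I-2 ? ·: Nn|nn
N/II-1 ? I-1×I-2: Nn|nn
N/II-2 aff ·: nn
N/II-3 aff I-1×I-2: nn
N/II-4 ? I-1×I-2: NN|Nn|nn
N/III-1 aff II-1×II-2: nn
⇒ N over [I-1,I-2,II-1,II-2,II-3,II-4,III-1]: 15 consistent
P/I-1 ? ·: PP|Pp|pp
P/I-2 un ·: PP|Pp
P/II-1 un I-1×I-2: PP|Pp
P/II-2 aff ·: pp
P/II-3 un I-1×I-2: PP|Pp
P/II-4 un I-1×I-2: PP|Pp
P/III-1 ? II-1×II-2: Pp|pp
⇒ P over [I-1,I-2,II-1,II-2,II-3,II-4,III-1]: 41 consistent
T/I-1 un ·: TT|Tt
T/I-2 un ·: TT|Tt
T/II-1 un I-1×I-2: TT|Tt
T/II-2 ? ·: TT|Tt|tt
T/II-3 un I-1×I-2: TT|Tt
T/II-4 ? I-1×I-2: TT|Tt|tt
T/III-1 ? II-1×II-2: TT|Tt|tt
⇒ T over [I-1,I-2,II-1,II-2,II-3,II-4,III-1]: 158 consistent

I-1 ∈ {Nn PP TT, Nn PP Tt, Nn Pp TT, Nn Pp Tt, Nn pp TT, Nn pp Tt, nn PP TT, nn PP Tt, nn Pp TT, nn Pp Tt, nn pp TT, nn pp Tt}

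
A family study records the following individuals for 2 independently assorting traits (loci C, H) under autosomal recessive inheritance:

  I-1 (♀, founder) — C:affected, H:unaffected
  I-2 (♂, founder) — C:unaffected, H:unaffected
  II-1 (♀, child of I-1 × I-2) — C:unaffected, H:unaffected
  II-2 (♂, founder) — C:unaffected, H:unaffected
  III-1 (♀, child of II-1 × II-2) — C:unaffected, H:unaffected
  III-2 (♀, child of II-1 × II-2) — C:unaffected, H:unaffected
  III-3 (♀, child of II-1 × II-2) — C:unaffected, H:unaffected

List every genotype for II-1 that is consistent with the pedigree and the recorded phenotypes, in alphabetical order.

II-1 ∈ {Cc HH, Cc Hh}

C/I-1 aff ·: cc
C/I-2 un ·: CC|Cc
C/II-1 un I-1×I-2: Cc
C/II-2 un ·: CC|Cc
C/III-1 un II-1×II-2: CC|Cc
C/III-2 un II-1×II-2: CC|Cc
C/III-3 un II-1×II-2: CC|Cc
⇒ C over [I-1,I-2,II-1,II-2,III-1,III-2,III-3]: 32 consistent
H/I-1 un ·: HH|Hh
H/I-2 un ·: HH|Hh
H/II-1 un I-1×I-2: HH|Hh
H/II-2 un ·: HH|Hh
H/III-1 un II-1×II-2: HH|Hh
H/III-2 un II-1×II-2: HH|Hh
H/III-3 un II-1×II-2: HH|Hh
⇒ H over [I-1,I-2,II-1,II-2,III-1,III-2,III-3]: 84 consistent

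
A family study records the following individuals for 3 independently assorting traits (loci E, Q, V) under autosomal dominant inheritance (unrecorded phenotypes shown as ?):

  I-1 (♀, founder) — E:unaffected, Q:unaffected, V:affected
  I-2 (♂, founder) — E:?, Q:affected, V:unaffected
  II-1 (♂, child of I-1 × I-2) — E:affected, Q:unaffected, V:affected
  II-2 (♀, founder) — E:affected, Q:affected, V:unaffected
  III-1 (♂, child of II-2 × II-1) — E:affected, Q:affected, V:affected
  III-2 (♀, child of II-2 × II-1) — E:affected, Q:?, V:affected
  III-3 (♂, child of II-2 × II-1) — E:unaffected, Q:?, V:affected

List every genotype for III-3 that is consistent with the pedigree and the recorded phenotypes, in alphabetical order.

E/I-1 un ·: ee
E/I-2 ? ·: Ee|EE
E/II-1 aff I-1×I-2: Ee
E/II-2 aff ·: Ee
E/III-1 aff II-2×II-1: Ee|EE
E/III-2 aff II-2×II-1: Ee|EE
E/III-3 un II-2×II-1: ee
⇒ E over [I-1,I-2,II-1,II-2,III-1,III-2,III-3]: 8 consistent
Q/I-1 un ·: qq
Q/I-2 aff ·: Qq
Q/II-1 un I-1×I-2: qq
Q/II-2 aff ·: Qq|QQ
Q/III-1 aff II-2×II-1: Qq
Q/III-2 ? II-2×II-1: qq|Qq
Q/III-3 ? II-2×II-1: qq|Qq
⇒ Q over [I-1,I-2,II-1,II-2,III-1,III-2,III-3]: 5 consistent
V/I-1 aff ·: Vv|VV
V/I-2 un ·: vv
V/II-1 aff I-1×I-2: Vv
V/II-2 un ·: vv
V/III-1 aff II-2×II-1: Vv
V/III-2 aff II-2×II-1: Vv
V/III-3 aff II-2×II-1: Vv
⇒ V over [I-1,I-2,II-1,II-2,III-1,III-2,III-3]: 2 consistent

III-3 ∈ {ee Qq Vv, ee qq Vv}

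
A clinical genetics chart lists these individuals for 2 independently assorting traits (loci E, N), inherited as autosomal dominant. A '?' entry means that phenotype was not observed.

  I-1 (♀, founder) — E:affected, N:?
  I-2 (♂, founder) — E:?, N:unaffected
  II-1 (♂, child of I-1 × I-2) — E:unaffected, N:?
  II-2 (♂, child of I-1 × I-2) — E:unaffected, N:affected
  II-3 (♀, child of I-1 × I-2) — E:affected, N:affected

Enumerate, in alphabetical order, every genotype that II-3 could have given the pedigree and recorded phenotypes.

II-3 ∈ {EE Nn, Ee Nn}

E/I-1 aff ·: Ee
E/I-2 ? ·: ee|Ee
E/II-1 un I-1×I-2: ee
E/II-2 un I-1×I-2: ee
E/II-3 aff I-1×I-2: Ee|EE
⇒ E over [I-1,I-2,II-1,II-2,II-3]: 3 consistent
N/I-1 ? ·: Nn|NN
N/I-2 un ·: nn
N/II-1 ? I-1×I-2: nn|Nn
N/II-2 aff I-1×I-2: Nn
N/II-3 aff I-1×I-2: Nn
⇒ N over [I-1,I-2,II-1,II-2,II-3]: 3 consistent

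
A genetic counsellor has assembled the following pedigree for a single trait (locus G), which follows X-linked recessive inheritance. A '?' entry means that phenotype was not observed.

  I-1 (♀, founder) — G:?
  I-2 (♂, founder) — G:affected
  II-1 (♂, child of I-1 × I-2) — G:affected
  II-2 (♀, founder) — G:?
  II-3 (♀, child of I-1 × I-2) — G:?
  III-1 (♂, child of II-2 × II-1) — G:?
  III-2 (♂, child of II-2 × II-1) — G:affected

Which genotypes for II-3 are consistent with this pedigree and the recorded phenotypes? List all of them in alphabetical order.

G/I-1 ? ·: X^GX^g|X^gX^g
G/I-2 aff ·: X^gY
G/II-1 aff I-1×I-2: X^gY
G/II-2 ? ·: X^GX^g|X^gX^g
G/II-3 ? I-1×I-2: X^GX^g|X^gX^g
G/III-1 ? II-2×II-1: X^GY|X^gY
G/III-2 aff II-2×II-1: X^gY
⇒ G over [I-1,I-2,II-1,II-2,II-3,III-1,III-2]: 9 consistent

II-3 ∈ {X^GX^g, X^gX^g}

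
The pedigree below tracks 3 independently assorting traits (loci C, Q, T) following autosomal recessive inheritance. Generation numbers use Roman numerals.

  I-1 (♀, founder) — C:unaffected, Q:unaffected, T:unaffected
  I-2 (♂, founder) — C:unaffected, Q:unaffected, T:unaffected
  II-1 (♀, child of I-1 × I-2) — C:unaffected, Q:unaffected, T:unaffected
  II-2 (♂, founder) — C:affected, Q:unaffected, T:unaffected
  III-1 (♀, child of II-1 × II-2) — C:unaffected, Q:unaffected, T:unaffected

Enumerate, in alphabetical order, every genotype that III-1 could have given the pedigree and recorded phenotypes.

III-1 ∈ {Cc QQ TT, Cc QQ Tt, Cc Qq TT, Cc Qq Tt}

C/I-1 un ·: CC|Cc
C/I-2 un ·: CC|Cc
C/II-1 un I-1×I-2: CC|Cc
C/II-2 aff ·: cc
C/III-1 un II-1×II-2: Cc
⇒ C over [I-1,I-2,II-1,II-2,III-1]: 7 consistent
Q/I-1 un ·: QQ|Qq
Q/I-2 un ·: QQ|Qq
Q/II-1 un I-1×I-2: QQ|Qq
Q/II-2 un ·: QQ|Qq
Q/III-1 un II-1×II-2: QQ|Qq
⇒ Q over [I-1,I-2,II-1,II-2,III-1]: 24 consistent
T/I-1 un ·: TT|Tt
T/I-2 un ·: TT|Tt
T/II-1 un I-1×I-2: TT|Tt
T/II-2 un ·: TT|Tt
T/III-1 un II-1×II-2: TT|Tt
⇒ T over [I-1,I-2,II-1,II-2,III-1]: 24 consistent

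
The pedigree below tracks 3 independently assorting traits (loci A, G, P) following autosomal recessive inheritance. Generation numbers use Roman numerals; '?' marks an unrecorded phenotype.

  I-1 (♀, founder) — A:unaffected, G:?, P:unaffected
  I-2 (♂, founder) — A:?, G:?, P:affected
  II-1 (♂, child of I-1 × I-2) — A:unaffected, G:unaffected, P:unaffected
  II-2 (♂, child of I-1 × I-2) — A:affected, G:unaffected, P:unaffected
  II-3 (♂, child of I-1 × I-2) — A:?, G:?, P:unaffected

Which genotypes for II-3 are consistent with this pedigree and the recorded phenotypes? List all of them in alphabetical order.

II-3 ∈ {AA GG Pp, AA Gg Pp, AA gg Pp, Aa GG Pp, Aa Gg Pp, Aa gg Pp, aa GG Pp, aa Gg Pp, aa gg Pp}

A/I-1 un ·: Aa
A/I-2 ? ·: Aa|aa
A/II-1 un I-1×I-2: AA|Aa
A/II-2 aff I-1×I-2: aa
A/II-3 ? I-1×I-2: AA|Aa|aa
⇒ A over [I-1,I-2,II-1,II-2,II-3]: 8 consistent
G/I-1 ? ·: GG|Gg|gg
G/I-2 ? ·: GG|Gg|gg
G/II-1 un I-1×I-2: GG|Gg
G/II-2 un I-1×I-2: GG|Gg
G/II-3 ? I-1×I-2: GG|Gg|gg
⇒ G over [I-1,I-2,II-1,II-2,II-3]: 35 consistent
P/I-1 un ·: PP|Pp
P/I-2 aff ·: pp
P/II-1 un I-1×I-2: Pp
P/II-2 un I-1×I-2: Pp
P/II-3 un I-1×I-2: Pp
⇒ P over [I-1,I-2,II-1,II-2,II-3]: 2 consistent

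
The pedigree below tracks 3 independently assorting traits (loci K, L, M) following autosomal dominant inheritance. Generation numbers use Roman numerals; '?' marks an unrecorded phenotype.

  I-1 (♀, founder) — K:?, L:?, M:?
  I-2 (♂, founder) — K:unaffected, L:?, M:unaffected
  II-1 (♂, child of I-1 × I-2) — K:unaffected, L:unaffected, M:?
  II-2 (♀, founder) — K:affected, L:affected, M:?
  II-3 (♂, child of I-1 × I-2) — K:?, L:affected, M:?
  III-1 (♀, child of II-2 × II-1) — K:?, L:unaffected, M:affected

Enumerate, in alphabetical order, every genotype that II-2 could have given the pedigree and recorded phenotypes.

K/I-1 ? ·: kk|Kk
K/I-2 un ·: kk
K/II-1 un I-1×I-2: kk
K/II-2 aff ·: Kk|KK
K/II-3 ? I-1×I-2: kk|Kk
K/III-1 ? II-2×II-1: kk|Kk
⇒ K over [I-1,I-2,II-1,II-2,II-3,III-1]: 9 consistent
L/I-1 ? ·: ll|Ll
L/I-2 ? ·: ll|Ll
L/II-1 un I-1×I-2: ll
L/II-2 aff ·: Ll
L/II-3 aff I-1×I-2: Ll|LL
L/III-1 un II-2×II-1: ll
⇒ L over [I-1,I-2,II-1,II-2,II-3,III-1]: 4 consistent
M/I-1 ? ·: mm|Mm|MM
M/I-2 un ·: mm
M/II-1 ? I-1×I-2: mm|Mm
M/II-2 ? ·: mm|Mm|MM
M/II-3 ? I-1×I-2: mm|Mm
M/III-1 aff II-2×II-1: Mm|MM
⇒ M over [I-1,I-2,II-1,II-2,II-3,III-1]: 21 consistent

II-2 ∈ {KK Ll MM, KK Ll Mm, KK Ll mm, Kk Ll MM, Kk Ll Mm, Kk Ll mm}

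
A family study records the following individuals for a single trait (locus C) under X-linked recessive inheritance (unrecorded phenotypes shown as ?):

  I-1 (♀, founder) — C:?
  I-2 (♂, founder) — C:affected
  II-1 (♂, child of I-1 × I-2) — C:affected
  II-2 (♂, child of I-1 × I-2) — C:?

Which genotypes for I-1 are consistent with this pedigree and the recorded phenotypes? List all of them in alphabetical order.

C/I-1 ? ·: X^CX^c|X^cX^c
C/I-2 aff ·: X^cY
C/II-1 aff I-1×I-2: X^cY
C/II-2 ? I-1×I-2: X^CY|X^cY
⇒ C over [I-1,I-2,II-1,II-2]: 3 consistent

I-1 ∈ {X^CX^c, X^cX^c}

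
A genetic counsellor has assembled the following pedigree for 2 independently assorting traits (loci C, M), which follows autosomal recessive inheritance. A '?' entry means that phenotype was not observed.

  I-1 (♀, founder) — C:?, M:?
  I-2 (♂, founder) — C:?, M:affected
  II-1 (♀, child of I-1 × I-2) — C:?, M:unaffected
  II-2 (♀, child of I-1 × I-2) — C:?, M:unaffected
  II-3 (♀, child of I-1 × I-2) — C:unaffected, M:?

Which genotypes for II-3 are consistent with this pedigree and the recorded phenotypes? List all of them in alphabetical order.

C/I-1 ? ·: CC|Cc|cc
C/I-2 ? ·: CC|Cc|cc
C/II-1 ? I-1×I-2: CC|Cc|cc
C/II-2 ? I-1×I-2: CC|Cc|cc
C/II-3 un I-1×I-2: CC|Cc
⇒ C over [I-1,I-2,II-1,II-2,II-3]: 45 consistent
M/I-1 ? ·: MM|Mm
M/I-2 aff ·: mm
M/II-1 un I-1×I-2: Mm
M/II-2 un I-1×I-2: Mm
M/II-3 ? I-1×I-2: Mm|mm
⇒ M over [I-1,I-2,II-1,II-2,II-3]: 3 consistent

II-3 ∈ {CC Mm, CC mm, Cc Mm, Cc mm}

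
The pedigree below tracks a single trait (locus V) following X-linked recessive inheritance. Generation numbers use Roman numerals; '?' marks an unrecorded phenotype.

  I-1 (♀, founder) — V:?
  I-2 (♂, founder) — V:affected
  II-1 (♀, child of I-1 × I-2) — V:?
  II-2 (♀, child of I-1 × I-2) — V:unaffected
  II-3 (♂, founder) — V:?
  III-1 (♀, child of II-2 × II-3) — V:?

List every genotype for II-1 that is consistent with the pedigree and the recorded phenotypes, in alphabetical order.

V/I-1 ? ·: X^VX^V|X^VX^v
V/I-2 aff ·: X^vY
V/II-1 ? I-1×I-2: X^VX^v|X^vX^v
V/II-2 un I-1×I-2: X^VX^v
V/II-3 ? ·: X^VY|X^vY
V/III-1 ? II-2×II-3: X^VX^V|X^VX^v|X^vX^v
⇒ V over [I-1,I-2,II-1,II-2,II-3,III-1]: 12 consistent

II-1 ∈ {X^VX^v, X^vX^v}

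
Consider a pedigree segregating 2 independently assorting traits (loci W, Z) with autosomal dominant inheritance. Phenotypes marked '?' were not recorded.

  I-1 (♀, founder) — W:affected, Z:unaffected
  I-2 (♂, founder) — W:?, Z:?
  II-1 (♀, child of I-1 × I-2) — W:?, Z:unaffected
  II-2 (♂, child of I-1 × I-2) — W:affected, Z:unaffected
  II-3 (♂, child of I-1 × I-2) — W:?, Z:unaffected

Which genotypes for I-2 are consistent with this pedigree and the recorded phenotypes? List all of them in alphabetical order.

W/I-1 aff ·: Ww|WW
W/I-2 ? ·: ww|Ww|WW
W/II-1 ? I-1×I-2: ww|Ww|WW
W/II-2 aff I-1×I-2: Ww|WW
W/II-3 ? I-1×I-2: ww|Ww|WW
⇒ W over [I-1,I-2,II-1,II-2,II-3]: 40 consistent
Z/I-1 un ·: zz
Z/I-2 ? ·: zz|Zz
Z/II-1 un I-1×I-2: zz
Z/II-2 un I-1×I-2: zz
Z/II-3 un I-1×I-2: zz
⇒ Z over [I-1,I-2,II-1,II-2,II-3]: 2 consistent

I-2 ∈ {WW Zz, WW zz, Ww Zz, Ww zz, ww Zz, ww zz}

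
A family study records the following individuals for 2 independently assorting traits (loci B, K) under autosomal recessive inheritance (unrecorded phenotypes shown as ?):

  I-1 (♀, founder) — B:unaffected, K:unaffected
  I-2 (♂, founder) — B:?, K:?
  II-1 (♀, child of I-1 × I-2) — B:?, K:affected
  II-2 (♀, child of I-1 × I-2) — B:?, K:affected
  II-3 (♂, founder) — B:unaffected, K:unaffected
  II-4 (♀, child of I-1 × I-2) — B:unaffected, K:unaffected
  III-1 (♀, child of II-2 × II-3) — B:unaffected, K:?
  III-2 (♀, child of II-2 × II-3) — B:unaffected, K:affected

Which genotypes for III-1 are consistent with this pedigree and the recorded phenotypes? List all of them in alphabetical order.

B/I-1 un ·: BB|Bb
B/I-2 ? ·: BB|Bb|bb
B/II-1 ? I-1×I-2: BB|Bb|bb
B/II-2 ? I-1×I-2: BB|Bb|bb
B/II-3 un ·: BB|Bb
B/II-4 un I-1×I-2: BB|Bb
B/III-1 un II-2×II-3: BB|Bb
B/III-2 un II-2×II-3: BB|Bb
⇒ B over [I-1,I-2,II-1,II-2,II-3,II-4,III-1,III-2]: 227 consistent
K/I-1 un ·: Kk
K/I-2 ? ·: Kk|kk
K/II-1 aff I-1×I-2: kk
K/II-2 aff I-1×I-2: kk
K/II-3 un ·: Kk
K/II-4 un I-1×I-2: KK|Kk
K/III-1 ? II-2×II-3: Kk|kk
K/III-2 aff II-2×II-3: kk
⇒ K over [I-1,I-2,II-1,II-2,II-3,II-4,III-1,III-2]: 6 consistent

III-1 ∈ {BB Kk, BB kk, Bb Kk, Bb kk}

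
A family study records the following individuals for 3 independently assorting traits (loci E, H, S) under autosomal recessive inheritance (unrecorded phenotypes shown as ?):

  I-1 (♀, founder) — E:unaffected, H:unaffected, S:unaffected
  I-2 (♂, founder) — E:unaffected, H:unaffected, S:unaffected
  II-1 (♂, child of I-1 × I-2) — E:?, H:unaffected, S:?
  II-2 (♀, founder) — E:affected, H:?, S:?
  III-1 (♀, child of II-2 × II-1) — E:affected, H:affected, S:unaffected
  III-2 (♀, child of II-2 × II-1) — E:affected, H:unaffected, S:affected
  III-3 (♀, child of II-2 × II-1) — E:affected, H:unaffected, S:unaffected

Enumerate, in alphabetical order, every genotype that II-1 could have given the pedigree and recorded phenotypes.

E/I-1 un ·: EE|Ee
E/I-2 un ·: EE|Ee
E/II-1 ? I-1×I-2: Ee|ee
E/II-2 aff ·: ee
E/III-1 aff II-2×II-1: ee
E/III-2 aff II-2×II-1: ee
E/III-3 aff II-2×II-1: ee
⇒ E over [I-1,I-2,II-1,II-2,III-1,III-2,III-3]: 4 consistent
H/I-1 un ·: HH|Hh
H/I-2 un ·: HH|Hh
H/II-1 un I-1×I-2: Hh
H/II-2 ? ·: Hh|hh
H/III-1 aff II-2×II-1: hh
H/III-2 un II-2×II-1: HH|Hh
H/III-3 un II-2×II-1: HH|Hh
⇒ H over [I-1,I-2,II-1,II-2,III-1,III-2,III-3]: 15 consistent
S/I-1 un ·: SS|Ss
S/I-2 un ·: SS|Ss
S/II-1 ? I-1×I-2: Ss|ss
S/II-2 ? ·: Ss|ss
S/III-1 un II-2×II-1: SS|Ss
S/III-2 aff II-2×II-1: ss
S/III-3 un II-2×II-1: SS|Ss
⇒ S over [I-1,I-2,II-1,II-2,III-1,III-2,III-3]: 16 consistent

II-1 ∈ {Ee Hh Ss, Ee Hh ss, ee Hh Ss, ee Hh ss}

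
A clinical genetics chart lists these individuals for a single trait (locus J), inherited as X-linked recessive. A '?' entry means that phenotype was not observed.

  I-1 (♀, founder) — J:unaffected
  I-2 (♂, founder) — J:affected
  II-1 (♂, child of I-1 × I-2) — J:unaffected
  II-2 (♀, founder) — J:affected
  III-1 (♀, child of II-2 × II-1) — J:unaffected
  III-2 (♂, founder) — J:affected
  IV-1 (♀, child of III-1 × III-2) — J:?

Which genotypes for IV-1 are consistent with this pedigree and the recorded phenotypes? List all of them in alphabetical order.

IV-1 ∈ {X^JX^j, X^jX^j}

J/I-1 un ·: X^JX^J|X^JX^j
J/I-2 aff ·: X^jY
J/II-1 un I-1×I-2: X^JY
J/II-2 aff ·: X^jX^j
J/III-1 un II-2×II-1: X^JX^j
J/III-2 aff ·: X^jY
J/IV-1 ? III-1×III-2: X^JX^j|X^jX^j
⇒ J over [I-1,I-2,II-1,II-2,III-1,III-2,IV-1]: 4 consistent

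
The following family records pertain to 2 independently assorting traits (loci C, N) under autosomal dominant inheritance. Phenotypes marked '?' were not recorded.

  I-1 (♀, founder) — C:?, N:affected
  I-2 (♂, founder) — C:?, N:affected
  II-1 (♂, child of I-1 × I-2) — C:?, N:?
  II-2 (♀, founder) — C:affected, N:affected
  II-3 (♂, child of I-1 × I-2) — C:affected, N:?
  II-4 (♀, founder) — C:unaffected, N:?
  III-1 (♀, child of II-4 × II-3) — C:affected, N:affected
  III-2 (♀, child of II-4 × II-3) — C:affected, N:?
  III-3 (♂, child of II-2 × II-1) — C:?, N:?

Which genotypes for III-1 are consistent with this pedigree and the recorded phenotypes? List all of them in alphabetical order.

C/I-1 ? ·: cc|Cc|CC
C/I-2 ? ·: cc|Cc|CC
C/II-1 ? I-1×I-2: cc|Cc|CC
C/II-2 aff ·: Cc|CC
C/II-3 aff I-1×I-2: Cc|CC
C/II-4 un ·: cc
C/III-1 aff II-4×II-3: Cc
C/III-2 aff II-4×II-3: Cc
C/III-3 ? II-2×II-1: cc|Cc|CC
⇒ C over [I-1,I-2,II-1,II-2,II-3,II-4,III-1,III-2,III-3]: 83 consistent
N/I-1 aff ·: Nn|NN
N/I-2 aff ·: Nn|NN
N/II-1 ? I-1×I-2: nn|Nn|NN
N/II-2 aff ·: Nn|NN
N/II-3 ? I-1×I-2: nn|Nn|NN
N/II-4 ? ·: nn|Nn|NN
N/III-1 aff II-4×II-3: Nn|NN
N/III-2 ? II-4×II-3: nn|Nn|NN
N/III-3 ? II-2×II-1: nn|Nn|NN
⇒ N over [I-1,I-2,II-1,II-2,II-3,II-4,III-1,III-2,III-3]: 537 consistent

III-1 ∈ {Cc NN, Cc Nn}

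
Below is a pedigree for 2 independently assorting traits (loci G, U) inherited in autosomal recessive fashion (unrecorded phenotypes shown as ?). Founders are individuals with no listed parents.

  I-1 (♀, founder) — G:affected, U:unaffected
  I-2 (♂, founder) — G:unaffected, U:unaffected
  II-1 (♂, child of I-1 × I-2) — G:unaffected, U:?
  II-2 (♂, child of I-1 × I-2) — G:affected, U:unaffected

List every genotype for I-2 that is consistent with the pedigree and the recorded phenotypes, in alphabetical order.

I-2 ∈ {Gg UU, Gg Uu}

G/I-1 aff ·: gg
G/I-2 un ·: Gg
G/II-1 un I-1×I-2: Gg
G/II-2 aff I-1×I-2: gg
⇒ G over [I-1,I-2,II-1,II-2]: 1 consistent
U/I-1 un ·: UU|Uu
U/I-2 un ·: UU|Uu
U/II-1 ? I-1×I-2: UU|Uu|uu
U/II-2 un I-1×I-2: UU|Uu
⇒ U over [I-1,I-2,II-1,II-2]: 15 consistent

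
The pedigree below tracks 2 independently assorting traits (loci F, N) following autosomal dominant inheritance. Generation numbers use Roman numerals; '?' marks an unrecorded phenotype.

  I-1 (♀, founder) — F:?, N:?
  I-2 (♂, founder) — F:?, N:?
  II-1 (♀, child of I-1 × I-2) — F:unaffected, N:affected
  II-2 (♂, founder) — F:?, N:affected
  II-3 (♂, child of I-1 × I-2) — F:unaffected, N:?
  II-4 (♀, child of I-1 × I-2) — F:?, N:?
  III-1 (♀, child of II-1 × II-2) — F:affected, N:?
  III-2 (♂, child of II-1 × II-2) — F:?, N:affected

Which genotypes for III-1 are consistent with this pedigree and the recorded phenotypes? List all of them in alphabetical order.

III-1 ∈ {Ff NN, Ff Nn, Ff nn}

F/I-1 ? ·: ff|Ff
F/I-2 ? ·: ff|Ff
F/II-1 un I-1×I-2: ff
F/II-2 ? ·: Ff|FF
F/II-3 un I-1×I-2: ff
F/II-4 ? I-1×I-2: ff|Ff|FF
F/III-1 aff II-1×II-2: Ff
F/III-2 ? II-1×II-2: ff|Ff
⇒ F over [I-1,I-2,II-1,II-2,II-3,II-4,III-1,III-2]: 24 consistent
N/I-1 ? ·: nn|Nn|NN
N/I-2 ? ·: nn|Nn|NN
N/II-1 aff I-1×I-2: Nn|NN
N/II-2 aff ·: Nn|NN
N/II-3 ? I-1×I-2: nn|Nn|NN
N/II-4 ? I-1×I-2: nn|Nn|NN
N/III-1 ? II-1×II-2: nn|Nn|NN
N/III-2 aff II-1×II-2: Nn|NN
⇒ N over [I-1,I-2,II-1,II-2,II-3,II-4,III-1,III-2]: 360 consistent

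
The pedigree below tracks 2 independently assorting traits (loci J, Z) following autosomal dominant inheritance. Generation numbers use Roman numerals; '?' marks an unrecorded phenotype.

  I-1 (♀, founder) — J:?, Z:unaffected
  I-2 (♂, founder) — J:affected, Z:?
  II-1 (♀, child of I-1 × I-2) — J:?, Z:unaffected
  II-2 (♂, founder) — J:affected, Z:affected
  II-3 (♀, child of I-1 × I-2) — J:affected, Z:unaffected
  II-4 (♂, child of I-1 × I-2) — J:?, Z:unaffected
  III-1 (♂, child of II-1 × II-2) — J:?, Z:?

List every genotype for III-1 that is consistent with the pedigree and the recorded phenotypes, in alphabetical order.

J/I-1 ? ·: jj|Jj|JJ
J/I-2 aff ·: Jj|JJ
J/II-1 ? I-1×I-2: jj|Jj|JJ
J/II-2 aff ·: Jj|JJ
J/II-3 aff I-1×I-2: Jj|JJ
J/II-4 ? I-1×I-2: jj|Jj|JJ
J/III-1 ? II-1×II-2: jj|Jj|JJ
⇒ J over [I-1,I-2,II-1,II-2,II-3,II-4,III-1]: 154 consistent
Z/I-1 un ·: zz
Z/I-2 ? ·: zz|Zz
Z/II-1 un I-1×I-2: zz
Z/II-2 aff ·: Zz|ZZ
Z/II-3 un I-1×I-2: zz
Z/II-4 un I-1×I-2: zz
Z/III-1 ? II-1×II-2: zz|Zz
⇒ Z over [I-1,I-2,II-1,II-2,II-3,II-4,III-1]: 6 consistent

III-1 ∈ {JJ Zz, JJ zz, Jj Zz, Jj zz, jj Zz, jj zz}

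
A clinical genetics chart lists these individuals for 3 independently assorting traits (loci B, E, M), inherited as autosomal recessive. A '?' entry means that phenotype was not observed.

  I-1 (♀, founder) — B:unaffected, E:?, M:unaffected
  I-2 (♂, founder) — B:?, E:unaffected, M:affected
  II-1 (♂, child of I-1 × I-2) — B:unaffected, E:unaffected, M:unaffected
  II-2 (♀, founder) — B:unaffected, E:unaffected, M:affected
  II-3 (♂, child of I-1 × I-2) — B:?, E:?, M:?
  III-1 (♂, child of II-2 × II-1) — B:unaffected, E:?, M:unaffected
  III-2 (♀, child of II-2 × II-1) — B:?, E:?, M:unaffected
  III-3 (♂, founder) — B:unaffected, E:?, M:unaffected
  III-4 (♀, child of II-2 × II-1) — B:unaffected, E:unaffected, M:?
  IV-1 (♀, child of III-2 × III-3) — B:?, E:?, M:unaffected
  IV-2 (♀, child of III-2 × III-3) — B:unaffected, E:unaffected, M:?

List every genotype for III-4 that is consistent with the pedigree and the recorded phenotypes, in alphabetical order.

B/I-1 un ·: BB|Bb
B/I-2 ? ·: BB|Bb|bb
B/II-1 un I-1×I-2: BB|Bb
B/II-2 un ·: BB|Bb
B/II-3 ? I-1×I-2: BB|Bb|bb
B/III-1 un II-2×II-1: BB|Bb
B/III-2 ? II-2×II-1: BB|Bb|bb
B/III-3 un ·: BB|Bb
B/III-4 un II-2×II-1: BB|Bb
B/IV-1 ? III-2×III-3: BB|Bb|bb
B/IV-2 un III-2×III-3: BB|Bb
⇒ B over [I-1,I-2,II-1,II-2,II-3,III-1,III-2,III-3,III-4,IV-1,IV-2]: 1840 consistent
E/I-1 ? ·: EE|Ee|ee
E/I-2 un ·: EE|Ee
E/II-1 un I-1×I-2: EE|Ee
E/II-2 un ·: EE|Ee
E/II-3 ? I-1×I-2: EE|Ee|ee
E/III-1 ? II-2×II-1: EE|Ee|ee
E/III-2 ? II-2×II-1: EE|Ee|ee
E/III-3 ? ·: EE|Ee|ee
E/III-4 un II-2×II-1: EE|Ee
E/IV-1 ? III-2×III-3: EE|Ee|ee
E/IV-2 un III-2×III-3: EE|Ee
⇒ E over [I-1,I-2,II-1,II-2,II-3,III-1,III-2,III-3,III-4,IV-1,IV-2]: 2604 consistent
M/I-1 un ·: MM|Mm
M/I-2 aff ·: mm
M/II-1 un I-1×I-2: Mm
M/II-2 aff ·: mm
M/II-3 ? I-1×I-2: Mm|mm
M/III-1 un II-2×II-1: Mm
M/III-2 un II-2×II-1: Mm
M/III-3 un ·: MM|Mm
M/III-4 ? II-2×II-1: Mm|mm
M/IV-1 un III-2×III-3: MM|Mm
M/IV-2 ? III-2×III-3: MM|Mm|mm
⇒ M over [I-1,I-2,II-1,II-2,II-3,III-1,III-2,III-3,III-4,IV-1,IV-2]: 60 consistent

III-4 ∈ {BB EE Mm, BB EE mm, BB Ee Mm, BB Ee mm, Bb EE Mm, Bb EE mm, Bb Ee Mm, Bb Ee mm}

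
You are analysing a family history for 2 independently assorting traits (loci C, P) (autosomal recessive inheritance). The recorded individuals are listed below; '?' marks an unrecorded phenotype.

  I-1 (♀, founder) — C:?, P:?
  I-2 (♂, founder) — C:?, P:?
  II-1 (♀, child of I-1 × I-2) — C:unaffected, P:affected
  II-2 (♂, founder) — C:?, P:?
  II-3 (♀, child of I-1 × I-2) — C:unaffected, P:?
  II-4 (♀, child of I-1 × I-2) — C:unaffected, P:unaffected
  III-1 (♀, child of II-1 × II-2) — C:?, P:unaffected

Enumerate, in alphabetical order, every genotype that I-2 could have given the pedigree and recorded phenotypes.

C/I-1 ? ·: CC|Cc|cc
C/I-2 ? ·: CC|Cc|cc
C/II-1 un I-1×I-2: CC|Cc
C/II-2 ? ·: CC|Cc|cc
C/II-3 un I-1×I-2: CC|Cc
C/II-4 un I-1×I-2: CC|Cc
C/III-1 ? II-1×II-2: CC|Cc|cc
⇒ C over [I-1,I-2,II-1,II-2,II-3,II-4,III-1]: 164 consistent
P/I-1 ? ·: Pp|pp
P/I-2 ? ·: Pp|pp
P/II-1 aff I-1×I-2: pp
P/II-2 ? ·: PP|Pp
P/II-3 ? I-1×I-2: PP|Pp|pp
P/II-4 un I-1×I-2: PP|Pp
P/III-1 un II-1×II-2: Pp
⇒ P over [I-1,I-2,II-1,II-2,II-3,II-4,III-1]: 20 consistent

I-2 ∈ {CC Pp, CC pp, Cc Pp, Cc pp, cc Pp, cc pp}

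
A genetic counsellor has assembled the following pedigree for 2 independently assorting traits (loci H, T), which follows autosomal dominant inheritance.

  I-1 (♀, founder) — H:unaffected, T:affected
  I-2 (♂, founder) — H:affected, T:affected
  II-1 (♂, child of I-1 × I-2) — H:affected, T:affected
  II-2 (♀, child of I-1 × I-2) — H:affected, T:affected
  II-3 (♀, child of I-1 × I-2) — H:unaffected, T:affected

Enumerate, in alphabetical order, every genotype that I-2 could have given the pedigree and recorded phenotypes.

H/I-1 un ·: hh
H/I-2 aff ·: Hh
H/II-1 aff I-1×I-2: Hh
H/II-2 aff I-1×I-2: Hh
H/II-3 un I-1×I-2: hh
⇒ H over [I-1,I-2,II-1,II-2,II-3]: 1 consistent
T/I-1 aff ·: Tt|TT
T/I-2 aff ·: Tt|TT
T/II-1 aff I-1×I-2: Tt|TT
T/II-2 aff I-1×I-2: Tt|TT
T/II-3 aff I-1×I-2: Tt|TT
⇒ T over [I-1,I-2,II-1,II-2,II-3]: 25 consistent

I-2 ∈ {Hh TT, Hh Tt}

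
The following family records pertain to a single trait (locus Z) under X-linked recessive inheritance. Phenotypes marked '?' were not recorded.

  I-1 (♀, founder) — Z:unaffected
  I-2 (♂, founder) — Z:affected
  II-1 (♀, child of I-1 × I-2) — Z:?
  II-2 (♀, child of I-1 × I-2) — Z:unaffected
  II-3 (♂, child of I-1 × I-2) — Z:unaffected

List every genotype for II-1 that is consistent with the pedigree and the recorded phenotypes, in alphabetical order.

II-1 ∈ {X^ZX^z, X^zX^z}

Z/I-1 un ·: X^ZX^Z|X^ZX^z
Z/I-2 aff ·: X^zY
Z/II-1 ? I-1×I-2: X^ZX^z|X^zX^z
Z/II-2 un I-1×I-2: X^ZX^z
Z/II-3 un I-1×I-2: X^ZY
⇒ Z over [I-1,I-2,II-1,II-2,II-3]: 3 consistent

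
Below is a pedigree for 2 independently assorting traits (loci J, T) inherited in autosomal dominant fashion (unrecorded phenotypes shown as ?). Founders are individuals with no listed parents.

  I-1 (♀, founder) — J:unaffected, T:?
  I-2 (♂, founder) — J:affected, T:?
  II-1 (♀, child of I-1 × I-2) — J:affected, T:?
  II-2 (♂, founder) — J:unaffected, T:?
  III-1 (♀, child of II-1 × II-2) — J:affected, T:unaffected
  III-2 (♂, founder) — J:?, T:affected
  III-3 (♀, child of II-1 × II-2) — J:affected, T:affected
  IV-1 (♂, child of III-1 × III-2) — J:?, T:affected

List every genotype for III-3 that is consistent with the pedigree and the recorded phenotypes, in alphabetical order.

III-3 ∈ {Jj TT, Jj Tt}

J/I-1 un ·: jj
J/I-2 aff ·: Jj|JJ
J/II-1 aff I-1×I-2: Jj
J/II-2 un ·: jj
J/III-1 aff II-1×II-2: Jj
J/III-2 ? ·: jj|Jj|JJ
J/III-3 aff II-1×II-2: Jj
J/IV-1 ? III-1×III-2: jj|Jj|JJ
⇒ J over [I-1,I-2,II-1,II-2,III-1,III-2,III-3,IV-1]: 14 consistent
T/I-1 ? ·: tt|Tt|TT
T/I-2 ? ·: tt|Tt|TT
T/II-1 ? I-1×I-2: tt|Tt
T/II-2 ? ·: tt|Tt
T/III-1 un II-1×II-2: tt
T/III-2 aff ·: Tt|TT
T/III-3 aff II-1×II-2: Tt|TT
T/IV-1 aff III-1×III-2: Tt
⇒ T over [I-1,I-2,II-1,II-2,III-1,III-2,III-3,IV-1]: 50 consistent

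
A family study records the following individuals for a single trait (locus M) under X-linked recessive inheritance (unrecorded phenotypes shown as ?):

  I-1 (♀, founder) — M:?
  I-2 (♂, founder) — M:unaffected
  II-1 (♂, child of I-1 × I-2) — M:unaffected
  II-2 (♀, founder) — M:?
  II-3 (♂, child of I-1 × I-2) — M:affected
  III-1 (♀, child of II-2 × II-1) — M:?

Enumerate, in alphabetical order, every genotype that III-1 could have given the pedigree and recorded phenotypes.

III-1 ∈ {X^MX^M, X^MX^m}

M/I-1 ? ·: X^MX^m
M/I-2 un ·: X^MY
M/II-1 un I-1×I-2: X^MY
M/II-2 ? ·: X^MX^M|X^MX^m|X^mX^m
M/II-3 aff I-1×I-2: X^mY
M/III-1 ? II-2×II-1: X^MX^M|X^MX^m
⇒ M over [I-1,I-2,II-1,II-2,II-3,III-1]: 4 consistent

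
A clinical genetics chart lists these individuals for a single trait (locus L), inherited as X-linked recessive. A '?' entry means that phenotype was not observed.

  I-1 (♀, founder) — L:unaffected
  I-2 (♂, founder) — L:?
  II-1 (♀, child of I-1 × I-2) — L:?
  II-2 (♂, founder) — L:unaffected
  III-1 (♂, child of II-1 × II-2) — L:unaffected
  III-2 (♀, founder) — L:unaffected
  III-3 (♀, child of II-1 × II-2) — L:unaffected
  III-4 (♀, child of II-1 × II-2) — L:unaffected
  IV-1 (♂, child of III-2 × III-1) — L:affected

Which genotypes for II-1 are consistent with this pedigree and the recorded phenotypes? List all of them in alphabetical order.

II-1 ∈ {X^LX^L, X^LX^l}

L/I-1 un ·: X^LX^L|X^LX^l
L/I-2 ? ·: X^LY|X^lY
L/II-1 ? I-1×I-2: X^LX^L|X^LX^l
L/II-2 un ·: X^LY
L/III-1 un II-1×II-2: X^LY
L/III-2 un ·: X^LX^l
L/III-3 un II-1×II-2: X^LX^L|X^LX^l
L/III-4 un II-1×II-2: X^LX^L|X^LX^l
L/IV-1 aff III-2×III-1: X^lY
⇒ L over [I-1,I-2,II-1,II-2,III-1,III-2,III-3,III-4,IV-1]: 14 consistent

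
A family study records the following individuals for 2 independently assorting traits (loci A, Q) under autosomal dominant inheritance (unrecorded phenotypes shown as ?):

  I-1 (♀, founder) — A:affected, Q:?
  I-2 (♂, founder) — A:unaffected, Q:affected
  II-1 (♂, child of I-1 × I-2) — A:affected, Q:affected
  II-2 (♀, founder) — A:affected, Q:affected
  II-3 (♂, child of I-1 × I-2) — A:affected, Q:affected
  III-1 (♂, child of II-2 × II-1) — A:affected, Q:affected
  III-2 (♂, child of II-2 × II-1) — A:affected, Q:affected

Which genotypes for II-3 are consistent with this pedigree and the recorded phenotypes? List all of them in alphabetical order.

II-3 ∈ {Aa QQ, Aa Qq}

A/I-1 aff ·: Aa|AA
A/I-2 un ·: aa
A/II-1 aff I-1×I-2: Aa
A/II-2 aff ·: Aa|AA
A/II-3 aff I-1×I-2: Aa
A/III-1 aff II-2×II-1: Aa|AA
A/III-2 aff II-2×II-1: Aa|AA
⇒ A over [I-1,I-2,II-1,II-2,II-3,III-1,III-2]: 16 consistent
Q/I-1 ? ·: qq|Qq|QQ
Q/I-2 aff ·: Qq|QQ
Q/II-1 aff I-1×I-2: Qq|QQ
Q/II-2 aff ·: Qq|QQ
Q/II-3 aff I-1×I-2: Qq|QQ
Q/III-1 aff II-2×II-1: Qq|QQ
Q/III-2 aff II-2×II-1: Qq|QQ
⇒ Q over [I-1,I-2,II-1,II-2,II-3,III-1,III-2]: 99 consistent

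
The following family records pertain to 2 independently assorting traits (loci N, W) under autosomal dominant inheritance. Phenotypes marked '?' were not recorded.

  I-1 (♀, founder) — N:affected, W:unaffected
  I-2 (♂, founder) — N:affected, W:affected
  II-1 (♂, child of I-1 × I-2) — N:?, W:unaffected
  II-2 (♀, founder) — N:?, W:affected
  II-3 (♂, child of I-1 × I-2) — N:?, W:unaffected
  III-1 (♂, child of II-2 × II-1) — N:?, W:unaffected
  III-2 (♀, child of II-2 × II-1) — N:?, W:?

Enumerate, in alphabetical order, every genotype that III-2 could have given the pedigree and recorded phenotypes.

N/I-1 aff ·: Nn|NN
N/I-2 aff ·: Nn|NN
N/II-1 ? I-1×I-2: nn|Nn|NN
N/II-2 ? ·: nn|Nn|NN
N/II-3 ? I-1×I-2: nn|Nn|NN
N/III-1 ? II-2×II-1: nn|Nn|NN
N/III-2 ? II-2×II-1: nn|Nn|NN
⇒ N over [I-1,I-2,II-1,II-2,II-3,III-1,III-2]: 185 consistent
W/I-1 un ·: ww
W/I-2 aff ·: Ww
W/II-1 un I-1×I-2: ww
W/II-2 aff ·: Ww
W/II-3 un I-1×I-2: ww
W/III-1 un II-2×II-1: ww
W/III-2 ? II-2×II-1: ww|Ww
⇒ W over [I-1,I-2,II-1,II-2,II-3,III-1,III-2]: 2 consistent

III-2 ∈ {NN Ww, NN ww, Nn Ww, Nn ww, nn Ww, nn ww}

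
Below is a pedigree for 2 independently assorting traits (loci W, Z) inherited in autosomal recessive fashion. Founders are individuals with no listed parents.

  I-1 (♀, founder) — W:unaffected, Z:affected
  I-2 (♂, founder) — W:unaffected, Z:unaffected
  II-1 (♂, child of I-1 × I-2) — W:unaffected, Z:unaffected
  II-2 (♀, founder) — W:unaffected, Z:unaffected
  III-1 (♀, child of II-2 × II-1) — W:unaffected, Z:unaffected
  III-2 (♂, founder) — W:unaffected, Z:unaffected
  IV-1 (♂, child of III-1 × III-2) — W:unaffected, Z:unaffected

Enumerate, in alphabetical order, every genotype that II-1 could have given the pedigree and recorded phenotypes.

W/I-1 un ·: WW|Ww
W/I-2 un ·: WW|Ww
W/II-1 un I-1×I-2: WW|Ww
W/II-2 un ·: WW|Ww
W/III-1 un II-2×II-1: WW|Ww
W/III-2 un ·: WW|Ww
W/IV-1 un III-1×III-2: WW|Ww
⇒ W over [I-1,I-2,II-1,II-2,III-1,III-2,IV-1]: 82 consistent
Z/I-1 aff ·: zz
Z/I-2 un ·: ZZ|Zz
Z/II-1 un I-1×I-2: Zz
Z/II-2 un ·: ZZ|Zz
Z/III-1 un II-2×II-1: ZZ|Zz
Z/III-2 un ·: ZZ|Zz
Z/IV-1 un III-1×III-2: ZZ|Zz
⇒ Z over [I-1,I-2,II-1,II-2,III-1,III-2,IV-1]: 28 consistent

II-1 ∈ {WW Zz, Ww Zz}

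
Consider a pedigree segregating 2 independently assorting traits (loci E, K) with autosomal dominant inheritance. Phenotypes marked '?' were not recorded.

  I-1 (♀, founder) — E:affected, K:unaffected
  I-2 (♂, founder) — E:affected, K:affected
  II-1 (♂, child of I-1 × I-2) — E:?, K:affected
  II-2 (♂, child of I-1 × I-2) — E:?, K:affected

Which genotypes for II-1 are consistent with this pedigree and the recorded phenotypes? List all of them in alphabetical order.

II-1 ∈ {EE Kk, Ee Kk, ee Kk}

E/I-1 aff ·: Ee|EE
E/I-2 aff ·: Ee|EE
E/II-1 ? I-1×I-2: ee|Ee|EE
E/II-2 ? I-1×I-2: ee|Ee|EE
⇒ E over [I-1,I-2,II-1,II-2]: 18 consistent
K/I-1 un ·: kk
K/I-2 aff ·: Kk|KK
K/II-1 aff I-1×I-2: Kk
K/II-2 aff I-1×I-2: Kk
⇒ K over [I-1,I-2,II-1,II-2]: 2 consistent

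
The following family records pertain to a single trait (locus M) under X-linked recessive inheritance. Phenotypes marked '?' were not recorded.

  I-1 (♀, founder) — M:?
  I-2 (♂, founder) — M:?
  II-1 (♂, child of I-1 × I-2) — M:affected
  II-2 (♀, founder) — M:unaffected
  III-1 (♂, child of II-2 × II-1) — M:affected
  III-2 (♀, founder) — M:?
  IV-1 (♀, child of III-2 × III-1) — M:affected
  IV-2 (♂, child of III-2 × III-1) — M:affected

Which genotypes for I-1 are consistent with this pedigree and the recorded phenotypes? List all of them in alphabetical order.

I-1 ∈ {X^MX^m, X^mX^m}

M/I-1 ? ·: X^MX^m|X^mX^m
M/I-2 ? ·: X^MY|X^mY
M/II-1 aff I-1×I-2: X^mY
M/II-2 un ·: X^MX^m
M/III-1 aff II-2×II-1: X^mY
M/III-2 ? ·: X^MX^m|X^mX^m
M/IV-1 aff III-2×III-1: X^mX^m
M/IV-2 aff III-2×III-1: X^mY
⇒ M over [I-1,I-2,II-1,II-2,III-1,III-2,IV-1,IV-2]: 8 consistent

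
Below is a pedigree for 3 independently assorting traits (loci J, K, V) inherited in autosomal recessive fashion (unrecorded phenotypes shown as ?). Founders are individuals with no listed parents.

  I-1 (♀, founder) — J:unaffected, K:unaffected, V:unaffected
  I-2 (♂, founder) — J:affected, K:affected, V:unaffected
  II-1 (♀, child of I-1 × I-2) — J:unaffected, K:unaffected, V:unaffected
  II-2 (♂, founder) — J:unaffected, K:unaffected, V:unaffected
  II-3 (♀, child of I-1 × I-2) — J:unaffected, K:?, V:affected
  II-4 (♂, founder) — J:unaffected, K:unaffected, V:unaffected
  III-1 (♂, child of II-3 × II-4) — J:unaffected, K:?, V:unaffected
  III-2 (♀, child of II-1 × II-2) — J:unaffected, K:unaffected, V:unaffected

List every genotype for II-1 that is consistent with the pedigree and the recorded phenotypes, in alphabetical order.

J/I-1 un ·: JJ|Jj
J/I-2 aff ·: jj
J/II-1 un I-1×I-2: Jj
J/II-2 un ·: JJ|Jj
J/II-3 un I-1×I-2: Jj
J/II-4 un ·: JJ|Jj
J/III-1 un II-3×II-4: JJ|Jj
J/III-2 un II-1×II-2: JJ|Jj
⇒ J over [I-1,I-2,II-1,II-2,II-3,II-4,III-1,III-2]: 32 consistent
K/I-1 un ·: KK|Kk
K/I-2 aff ·: kk
K/II-1 un I-1×I-2: Kk
K/II-2 un ·: KK|Kk
K/II-3 ? I-1×I-2: Kk|kk
K/II-4 un ·: KK|Kk
K/III-1 ? II-3×II-4: KK|Kk|kk
K/III-2 un II-1×II-2: KK|Kk
⇒ K over [I-1,I-2,II-1,II-2,II-3,II-4,III-1,III-2]: 52 consistent
V/I-1 un ·: Vv
V/I-2 un ·: Vv
V/II-1 un I-1×I-2: VV|Vv
V/II-2 un ·: VV|Vv
V/II-3 aff I-1×I-2: vv
V/II-4 un ·: VV|Vv
V/III-1 un II-3×II-4: Vv
V/III-2 un II-1×II-2: VV|Vv
⇒ V over [I-1,I-2,II-1,II-2,II-3,II-4,III-1,III-2]: 14 consistent

II-1 ∈ {Jj Kk VV, Jj Kk Vv}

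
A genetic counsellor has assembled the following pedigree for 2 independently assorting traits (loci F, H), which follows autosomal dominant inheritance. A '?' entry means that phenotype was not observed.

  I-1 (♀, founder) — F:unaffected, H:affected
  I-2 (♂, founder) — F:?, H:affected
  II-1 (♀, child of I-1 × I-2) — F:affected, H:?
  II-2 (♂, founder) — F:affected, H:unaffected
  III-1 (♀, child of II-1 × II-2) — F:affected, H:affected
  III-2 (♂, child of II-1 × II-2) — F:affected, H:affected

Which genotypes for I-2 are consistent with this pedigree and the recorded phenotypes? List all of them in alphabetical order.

F/I-1 un ·: ff
F/I-2 ? ·: Ff|FF
F/II-1 aff I-1×I-2: Ff
F/II-2 aff ·: Ff|FF
F/III-1 aff II-1×II-2: Ff|FF
F/III-2 aff II-1×II-2: Ff|FF
⇒ F over [I-1,I-2,II-1,II-2,III-1,III-2]: 16 consistent
H/I-1 aff ·: Hh|HH
H/I-2 aff ·: Hh|HH
H/II-1 ? I-1×I-2: Hh|HH
H/II-2 un ·: hh
H/III-1 aff II-1×II-2: Hh
H/III-2 aff II-1×II-2: Hh
⇒ H over [I-1,I-2,II-1,II-2,III-1,III-2]: 7 consistent

I-2 ∈ {FF HH, FF Hh, Ff HH, Ff Hh}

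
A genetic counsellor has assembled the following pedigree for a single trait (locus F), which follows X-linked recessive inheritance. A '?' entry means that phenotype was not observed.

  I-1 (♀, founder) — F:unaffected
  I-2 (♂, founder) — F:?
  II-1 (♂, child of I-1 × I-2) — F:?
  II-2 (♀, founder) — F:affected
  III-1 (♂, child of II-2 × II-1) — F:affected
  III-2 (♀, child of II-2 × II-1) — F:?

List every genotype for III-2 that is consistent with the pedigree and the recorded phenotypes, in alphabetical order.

III-2 ∈ {X^FX^f, X^fX^f}

F/I-1 un ·: X^FX^F|X^FX^f
F/I-2 ? ·: X^FY|X^fY
F/II-1 ? I-1×I-2: X^FY|X^fY
F/II-2 aff ·: X^fX^f
F/III-1 aff II-2×II-1: X^fY
F/III-2 ? II-2×II-1: X^FX^f|X^fX^f
⇒ F over [I-1,I-2,II-1,II-2,III-1,III-2]: 6 consistent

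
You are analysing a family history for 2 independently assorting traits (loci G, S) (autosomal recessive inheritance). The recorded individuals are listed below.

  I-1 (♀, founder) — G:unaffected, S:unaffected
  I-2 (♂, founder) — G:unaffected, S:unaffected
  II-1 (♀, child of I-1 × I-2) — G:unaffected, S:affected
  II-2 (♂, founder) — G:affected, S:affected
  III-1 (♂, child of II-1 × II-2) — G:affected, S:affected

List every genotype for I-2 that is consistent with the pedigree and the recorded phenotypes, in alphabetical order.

G/I-1 un ·: GG|Gg
G/I-2 un ·: GG|Gg
G/II-1 un I-1×I-2: Gg
G/II-2 aff ·: gg
G/III-1 aff II-1×II-2: gg
⇒ G over [I-1,I-2,II-1,II-2,III-1]: 3 consistent
S/I-1 un ·: Ss
S/I-2 un ·: Ss
S/II-1 aff I-1×I-2: ss
S/II-2 aff ·: ss
S/III-1 aff II-1×II-2: ss
⇒ S over [I-1,I-2,II-1,II-2,III-1]: 1 consistent

I-2 ∈ {GG Ss, Gg Ss}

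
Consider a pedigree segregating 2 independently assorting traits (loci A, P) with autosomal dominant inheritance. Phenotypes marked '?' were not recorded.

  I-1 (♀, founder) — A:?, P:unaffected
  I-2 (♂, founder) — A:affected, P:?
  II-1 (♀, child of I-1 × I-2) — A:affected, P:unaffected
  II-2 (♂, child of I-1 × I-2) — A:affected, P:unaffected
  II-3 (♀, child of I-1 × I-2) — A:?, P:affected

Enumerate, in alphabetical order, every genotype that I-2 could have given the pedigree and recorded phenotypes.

A/I-1 ? ·: aa|Aa|AA
A/I-2 aff ·: Aa|AA
A/II-1 aff I-1×I-2: Aa|AA
A/II-2 aff I-1×I-2: Aa|AA
A/II-3 ? I-1×I-2: aa|Aa|AA
⇒ A over [I-1,I-2,II-1,II-2,II-3]: 32 consistent
P/I-1 un ·: pp
P/I-2 ? ·: Pp
P/II-1 un I-1×I-2: pp
P/II-2 un I-1×I-2: pp
P/II-3 aff I-1×I-2: Pp
⇒ P over [I-1,I-2,II-1,II-2,II-3]: 1 consistent

I-2 ∈ {AA Pp, Aa Pp}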